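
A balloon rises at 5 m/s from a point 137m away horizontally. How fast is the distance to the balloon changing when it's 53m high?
265√21578/21578 ≈ 1.804 m/s

z² = 137² + y²
z = √(137² + 53²) = √21578
dz/dt = y/z · dy/dt = 53/√21578 · 5 = 265√21578/21578 ≈ 1.804 m/s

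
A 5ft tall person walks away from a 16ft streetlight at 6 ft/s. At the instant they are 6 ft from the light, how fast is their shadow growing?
30/11 ft/s

By similar triangles: 16/(x+s) = 5/s
Solving: s = 5x/11
ds/dt = 5/11 · dx/dt = 5/11 · 6 = 30/11 ft/s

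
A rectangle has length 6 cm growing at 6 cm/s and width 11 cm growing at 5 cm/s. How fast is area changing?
96 cm²/s

A = lw
dA/dt = w·dl/dt + l·dw/dt = 11·6 + 6·5 = 96 cm²/s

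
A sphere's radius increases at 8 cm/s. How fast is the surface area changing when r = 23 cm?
1472π cm²/s

S = 4πr²
dS/dt = dS/dr · dr/dt = 8πr · 8
At r = 23: dS/dt = 1472π cm²/s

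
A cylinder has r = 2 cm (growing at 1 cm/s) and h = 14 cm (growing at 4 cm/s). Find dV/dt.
72π cm³/s

V = πr²h
dV/dt = 2πrh·dr/dt + πr²·dh/dt
= 2π(2)(14)(1) + π(2)²(4)
= 72π cm³/s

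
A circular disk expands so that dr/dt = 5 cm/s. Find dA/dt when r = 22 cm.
220π cm²/s

A = πr²
dA/dt = 2πr · dr/dt = 2π(22)(5) = 220π cm²/s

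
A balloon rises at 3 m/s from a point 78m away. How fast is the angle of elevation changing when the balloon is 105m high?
0.013677 rad/s

tan(θ) = y/78
sec²(θ) · dθ/dt = (1/78) · dy/dt
dθ/dt = cos²(θ)/78 · 3 = 78/(78² + 105²) · 3
dθ/dt = 0.013677 rad/s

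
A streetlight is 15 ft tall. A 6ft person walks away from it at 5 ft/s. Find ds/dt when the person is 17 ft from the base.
10/3 ft/s

By similar triangles: 15/(x+s) = 6/s
Solving: s = 6x/9
ds/dt = 6/9 · dx/dt = 2/3 · 5 = 10/3 ft/s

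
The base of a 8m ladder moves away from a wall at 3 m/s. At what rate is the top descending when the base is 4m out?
√3 ≈ 1.732 m/s

x² + y² = 8²
2x·dx/dt + 2y·dy/dt = 0
dy/dt = -x/y · dx/dt = -4/(4√3) · 3 = -√3 m/s
The top is descending at √3 ≈ 1.732 m/s.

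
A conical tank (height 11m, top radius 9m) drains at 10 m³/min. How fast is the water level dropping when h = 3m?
1210/(729π) ≈ 0.5283 m/min

r/h = 9/11, so r = (9/11)h
V = (1/3)πr²h = (1/3)π((9/11)h)²h = (27/121)πh³
dV/dh = (81/121)πh²
dh/dt = (dV/dt)/(dV/dh) = -10/((81/121)π·3²) = -1210/(729π) m/min
The level is dropping at 1210/(729π) ≈ 0.5283 m/min.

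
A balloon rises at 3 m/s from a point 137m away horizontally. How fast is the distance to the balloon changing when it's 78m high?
234√24853/24853 ≈ 1.484 m/s

z² = 137² + y²
z = √(137² + 78²) = √24853
dz/dt = y/z · dy/dt = 78/√24853 · 3 = 234√24853/24853 ≈ 1.484 m/s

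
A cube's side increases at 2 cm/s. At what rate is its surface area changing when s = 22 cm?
528 cm²/s

A = 6s²
dA/dt = 12s · ds/dt = 12·22·2 = 528 cm²/s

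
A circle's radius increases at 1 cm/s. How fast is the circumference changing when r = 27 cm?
2π cm/s

C = 2πr
dC/dt = 2π · dr/dt = 2π · 1 = 2π cm/s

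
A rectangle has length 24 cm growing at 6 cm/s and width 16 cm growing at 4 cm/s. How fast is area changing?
192 cm²/s

A = lw
dA/dt = w·dl/dt + l·dw/dt = 16·6 + 24·4 = 192 cm²/s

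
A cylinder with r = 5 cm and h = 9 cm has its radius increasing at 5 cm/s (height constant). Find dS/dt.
190π cm²/s

S = 2πrh + 2πr² (lateral + bases)
dS/dt = (2πh + 4πr)·dr/dt = (2π·9 + 4π·5)·5
= 190π cm²/s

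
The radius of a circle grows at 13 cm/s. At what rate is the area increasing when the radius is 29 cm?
754π cm²/s

A = πr²
dA/dt = 2πr · dr/dt = 2π(29)(13) = 754π cm²/s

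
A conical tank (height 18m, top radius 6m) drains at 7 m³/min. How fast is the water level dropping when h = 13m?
63/(169π) ≈ 0.1187 m/min

r/h = 6/18, so r = (1/3)h
V = (1/3)πr²h = (1/3)π((1/3)h)²h = (1/27)πh³
dV/dh = (1/9)πh²
dh/dt = (dV/dt)/(dV/dh) = -7/((1/9)π·13²) = -63/(169π) m/min
The level is dropping at 63/(169π) ≈ 0.1187 m/min.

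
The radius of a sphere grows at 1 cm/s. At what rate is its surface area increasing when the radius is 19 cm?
152π cm²/s

S = 4πr²
dS/dt = dS/dr · dr/dt = 8πr · 1
At r = 19: dS/dt = 152π cm²/s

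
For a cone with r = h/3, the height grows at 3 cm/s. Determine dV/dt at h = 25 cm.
625π/3 cm³/s

V = (1/3)π(h/3)²h = πh³/27
dV/dt = πh²/9 · 3
At h = 25: dV/dt = 625π/3 cm³/s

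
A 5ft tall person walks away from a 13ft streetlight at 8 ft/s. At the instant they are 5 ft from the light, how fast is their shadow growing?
5 ft/s

By similar triangles: 13/(x+s) = 5/s
Solving: s = 5x/8
ds/dt = 5/8 · dx/dt = 5/8 · 8 = 5 ft/s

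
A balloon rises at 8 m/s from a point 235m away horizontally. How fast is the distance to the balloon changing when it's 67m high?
268√59714/29857 ≈ 2.193 m/s

z² = 235² + y²
z = √(235² + 67²) = √59714
dz/dt = y/z · dy/dt = 67/√59714 · 8 = 268√59714/29857 ≈ 2.193 m/s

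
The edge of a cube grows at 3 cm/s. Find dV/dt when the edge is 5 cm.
225 cm³/s

V = s³
dV/dt = 3s² · ds/dt = 3·5²·3 = 225 cm³/s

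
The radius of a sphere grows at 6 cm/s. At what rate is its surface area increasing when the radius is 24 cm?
1152π cm²/s

S = 4πr²
dS/dt = dS/dr · dr/dt = 8πr · 6
At r = 24: dS/dt = 1152π cm²/s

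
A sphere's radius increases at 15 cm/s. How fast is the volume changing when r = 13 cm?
10140π cm³/s

V = (4/3)πr³
dV/dt = dV/dr · dr/dt = 4πr² · 15
At r = 13: dV/dt = 10140π cm³/s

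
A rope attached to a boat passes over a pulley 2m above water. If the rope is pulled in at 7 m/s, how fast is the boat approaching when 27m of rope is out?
189√29/145 ≈ 7.019 m/s

rope² = x² + 2²
x = √(27² - 2²) = 5√29
dx/dt = (rope/x) · d(rope)/dt = (27/(5√29)) · (-7) = -189√29/145 m/s
The boat approaches at 189√29/145 ≈ 7.019 m/s.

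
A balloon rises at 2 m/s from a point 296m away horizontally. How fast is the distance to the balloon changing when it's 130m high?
130√26129/26129 ≈ 0.8042 m/s

z² = 296² + y²
z = √(296² + 130²) = 2√26129
dz/dt = y/z · dy/dt = 130/(2√26129) · 2 = 130√26129/26129 ≈ 0.8042 m/s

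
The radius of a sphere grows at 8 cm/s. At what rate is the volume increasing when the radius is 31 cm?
30752π cm³/s

V = (4/3)πr³
dV/dt = dV/dr · dr/dt = 4πr² · 8
At r = 31: dV/dt = 30752π cm³/s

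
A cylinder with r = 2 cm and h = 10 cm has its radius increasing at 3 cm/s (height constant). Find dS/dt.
84π cm²/s

S = 2πrh + 2πr² (lateral + bases)
dS/dt = (2πh + 4πr)·dr/dt = (2π·10 + 4π·2)·3
= 84π cm²/s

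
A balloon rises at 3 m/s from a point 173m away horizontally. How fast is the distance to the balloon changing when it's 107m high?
321√41378/41378 ≈ 1.578 m/s

z² = 173² + y²
z = √(173² + 107²) = √41378
dz/dt = y/z · dy/dt = 107/√41378 · 3 = 321√41378/41378 ≈ 1.578 m/s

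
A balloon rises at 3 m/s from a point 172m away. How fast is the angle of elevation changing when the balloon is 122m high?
0.011604 rad/s

tan(θ) = y/172
sec²(θ) · dθ/dt = (1/172) · dy/dt
dθ/dt = cos²(θ)/172 · 3 = 172/(172² + 122²) · 3
dθ/dt = 0.011604 rad/s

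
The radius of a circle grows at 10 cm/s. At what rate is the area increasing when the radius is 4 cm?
80π cm²/s

A = πr²
dA/dt = 2πr · dr/dt = 2π(4)(10) = 80π cm²/s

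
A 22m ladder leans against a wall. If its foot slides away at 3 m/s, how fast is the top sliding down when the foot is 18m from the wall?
27√10/20 ≈ 4.269 m/s

x² + y² = 22²
2x·dx/dt + 2y·dy/dt = 0
dy/dt = -x/y · dx/dt = -18/(4√10) · 3 = -27√10/20 m/s
The top is descending at 27√10/20 ≈ 4.269 m/s.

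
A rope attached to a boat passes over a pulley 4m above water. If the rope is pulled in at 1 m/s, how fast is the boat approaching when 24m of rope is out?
6√35/35 ≈ 1.014 m/s

rope² = x² + 4²
x = √(24² - 4²) = 4√35
dx/dt = (rope/x) · d(rope)/dt = (24/(4√35)) · (-1) = -6√35/35 m/s
The boat approaches at 6√35/35 ≈ 1.014 m/s.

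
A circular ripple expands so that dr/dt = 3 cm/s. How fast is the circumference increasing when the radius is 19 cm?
6π cm/s

C = 2πr
dC/dt = 2π · dr/dt = 2π · 3 = 6π cm/s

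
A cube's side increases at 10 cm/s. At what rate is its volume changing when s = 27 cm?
21870 cm³/s

V = s³
dV/dt = 3s² · ds/dt = 3·27²·10 = 21870 cm³/s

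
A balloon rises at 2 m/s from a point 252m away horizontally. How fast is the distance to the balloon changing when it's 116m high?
29√4810/2405 ≈ 0.8363 m/s

z² = 252² + y²
z = √(252² + 116²) = 4√4810
dz/dt = y/z · dy/dt = 116/(4√4810) · 2 = 29√4810/2405 ≈ 0.8363 m/s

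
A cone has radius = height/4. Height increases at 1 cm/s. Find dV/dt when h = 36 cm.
81π cm³/s

V = (1/3)π(h/4)²h = πh³/48
dV/dt = πh²/16 · 1
At h = 36: dV/dt = 81π cm³/s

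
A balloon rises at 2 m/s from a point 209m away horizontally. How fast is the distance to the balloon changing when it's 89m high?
89√51602/25801 ≈ 0.7836 m/s

z² = 209² + y²
z = √(209² + 89²) = √51602
dz/dt = y/z · dy/dt = 89/√51602 · 2 = 89√51602/25801 ≈ 0.7836 m/s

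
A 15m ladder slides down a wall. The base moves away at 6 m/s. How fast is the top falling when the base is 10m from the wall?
12√5/5 ≈ 5.367 m/s

x² + y² = 15²
2x·dx/dt + 2y·dy/dt = 0
dy/dt = -x/y · dx/dt = -10/(5√5) · 6 = -12√5/5 m/s
The top is descending at 12√5/5 ≈ 5.367 m/s.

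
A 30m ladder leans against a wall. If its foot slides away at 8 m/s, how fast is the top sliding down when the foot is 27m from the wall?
72√19/19 ≈ 16.52 m/s

x² + y² = 30²
2x·dx/dt + 2y·dy/dt = 0
dy/dt = -x/y · dx/dt = -27/(3√19) · 8 = -72√19/19 m/s
The top is descending at 72√19/19 ≈ 16.52 m/s.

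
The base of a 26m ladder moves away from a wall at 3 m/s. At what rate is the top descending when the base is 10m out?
5/4 = 1.25 m/s

x² + y² = 26²
2x·dx/dt + 2y·dy/dt = 0
dy/dt = -x/y · dx/dt = -10/24 · 3 = -5/4 m/s
The top is descending at 5/4 = 1.25 m/s.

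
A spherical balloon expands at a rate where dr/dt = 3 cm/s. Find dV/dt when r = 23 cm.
6348π cm³/s

V = (4/3)πr³
dV/dt = dV/dr · dr/dt = 4πr² · 3
At r = 23: dV/dt = 6348π cm³/s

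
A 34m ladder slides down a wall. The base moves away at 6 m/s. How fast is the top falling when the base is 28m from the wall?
28√93/31 ≈ 8.71 m/s

x² + y² = 34²
2x·dx/dt + 2y·dy/dt = 0
dy/dt = -x/y · dx/dt = -28/(2√93) · 6 = -28√93/31 m/s
The top is descending at 28√93/31 ≈ 8.71 m/s.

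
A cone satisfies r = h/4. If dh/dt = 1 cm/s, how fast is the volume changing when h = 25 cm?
625π/16 cm³/s

V = (1/3)π(h/4)²h = πh³/48
dV/dt = πh²/16 · 1
At h = 25: dV/dt = 625π/16 cm³/s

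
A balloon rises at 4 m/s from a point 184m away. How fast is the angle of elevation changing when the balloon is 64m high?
0.019393 rad/s

tan(θ) = y/184
sec²(θ) · dθ/dt = (1/184) · dy/dt
dθ/dt = cos²(θ)/184 · 4 = 184/(184² + 64²) · 4
dθ/dt = 0.019393 rad/s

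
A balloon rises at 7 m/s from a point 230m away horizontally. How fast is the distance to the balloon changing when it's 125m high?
175√2741/2741 ≈ 3.343 m/s

z² = 230² + y²
z = √(230² + 125²) = 5√2741
dz/dt = y/z · dy/dt = 125/(5√2741) · 7 = 175√2741/2741 ≈ 3.343 m/s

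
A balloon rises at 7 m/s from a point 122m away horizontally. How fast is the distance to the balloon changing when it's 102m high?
357√6322/6322 ≈ 4.49 m/s

z² = 122² + y²
z = √(122² + 102²) = 2√6322
dz/dt = y/z · dy/dt = 102/(2√6322) · 7 = 357√6322/6322 ≈ 4.49 m/s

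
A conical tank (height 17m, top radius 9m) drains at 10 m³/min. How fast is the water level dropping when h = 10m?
289/(810π) ≈ 0.1136 m/min

r/h = 9/17, so r = (9/17)h
V = (1/3)πr²h = (1/3)π((9/17)h)²h = (27/289)πh³
dV/dh = (81/289)πh²
dh/dt = (dV/dt)/(dV/dh) = -10/((81/289)π·10²) = -289/(810π) m/min
The level is dropping at 289/(810π) ≈ 0.1136 m/min.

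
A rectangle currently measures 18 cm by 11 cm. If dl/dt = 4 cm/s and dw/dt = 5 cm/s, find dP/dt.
18 cm/s

P = 2(l + w)
dP/dt = 2(dl/dt + dw/dt) = 2(4 + 5) = 18 cm/s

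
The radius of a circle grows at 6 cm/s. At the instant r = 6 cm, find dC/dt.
12π cm/s

C = 2πr
dC/dt = 2π · dr/dt = 2π · 6 = 12π cm/s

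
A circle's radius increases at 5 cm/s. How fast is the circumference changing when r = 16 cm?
10π cm/s

C = 2πr
dC/dt = 2π · dr/dt = 2π · 5 = 10π cm/s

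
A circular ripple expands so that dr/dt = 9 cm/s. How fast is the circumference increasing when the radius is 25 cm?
18π cm/s

C = 2πr
dC/dt = 2π · dr/dt = 2π · 9 = 18π cm/s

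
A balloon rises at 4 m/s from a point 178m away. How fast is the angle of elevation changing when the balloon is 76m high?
0.019007 rad/s

tan(θ) = y/178
sec²(θ) · dθ/dt = (1/178) · dy/dt
dθ/dt = cos²(θ)/178 · 4 = 178/(178² + 76²) · 4
dθ/dt = 0.019007 rad/s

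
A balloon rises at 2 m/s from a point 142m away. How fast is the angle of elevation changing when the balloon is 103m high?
0.009229 rad/s

tan(θ) = y/142
sec²(θ) · dθ/dt = (1/142) · dy/dt
dθ/dt = cos²(θ)/142 · 2 = 142/(142² + 103²) · 2
dθ/dt = 0.009229 rad/s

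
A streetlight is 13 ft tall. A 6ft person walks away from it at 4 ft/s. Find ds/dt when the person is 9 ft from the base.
24/7 ft/s

By similar triangles: 13/(x+s) = 6/s
Solving: s = 6x/7
ds/dt = 6/7 · dx/dt = 6/7 · 4 = 24/7 ft/s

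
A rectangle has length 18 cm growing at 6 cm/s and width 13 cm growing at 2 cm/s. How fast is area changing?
114 cm²/s

A = lw
dA/dt = w·dl/dt + l·dw/dt = 13·6 + 18·2 = 114 cm²/s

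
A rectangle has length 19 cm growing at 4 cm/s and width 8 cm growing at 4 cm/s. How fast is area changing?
108 cm²/s

A = lw
dA/dt = w·dl/dt + l·dw/dt = 8·4 + 19·4 = 108 cm²/s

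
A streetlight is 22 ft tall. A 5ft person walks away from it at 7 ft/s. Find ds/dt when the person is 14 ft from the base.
35/17 ft/s

By similar triangles: 22/(x+s) = 5/s
Solving: s = 5x/17
ds/dt = 5/17 · dx/dt = 5/17 · 7 = 35/17 ft/s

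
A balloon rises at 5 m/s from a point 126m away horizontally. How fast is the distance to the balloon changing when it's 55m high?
275√18901/18901 ≈ 2 m/s

z² = 126² + y²
z = √(126² + 55²) = √18901
dz/dt = y/z · dy/dt = 55/√18901 · 5 = 275√18901/18901 ≈ 2 m/s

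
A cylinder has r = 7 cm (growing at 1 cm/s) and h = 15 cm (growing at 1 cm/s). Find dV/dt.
259π cm³/s

V = πr²h
dV/dt = 2πrh·dr/dt + πr²·dh/dt
= 2π(7)(15)(1) + π(7)²(1)
= 259π cm³/s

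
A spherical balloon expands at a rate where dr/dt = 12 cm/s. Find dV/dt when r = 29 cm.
40368π cm³/s

V = (4/3)πr³
dV/dt = dV/dr · dr/dt = 4πr² · 12
At r = 29: dV/dt = 40368π cm³/s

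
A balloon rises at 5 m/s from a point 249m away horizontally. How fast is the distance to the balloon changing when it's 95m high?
475√71026/71026 ≈ 1.782 m/s

z² = 249² + y²
z = √(249² + 95²) = √71026
dz/dt = y/z · dy/dt = 95/√71026 · 5 = 475√71026/71026 ≈ 1.782 m/s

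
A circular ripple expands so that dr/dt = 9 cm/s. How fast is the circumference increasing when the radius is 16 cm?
18π cm/s

C = 2πr
dC/dt = 2π · dr/dt = 2π · 9 = 18π cm/s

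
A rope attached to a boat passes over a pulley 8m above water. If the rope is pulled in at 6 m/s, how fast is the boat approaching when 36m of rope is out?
54√77/77 ≈ 6.154 m/s

rope² = x² + 8²
x = √(36² - 8²) = 4√77
dx/dt = (rope/x) · d(rope)/dt = (36/(4√77)) · (-6) = -54√77/77 m/s
The boat approaches at 54√77/77 ≈ 6.154 m/s.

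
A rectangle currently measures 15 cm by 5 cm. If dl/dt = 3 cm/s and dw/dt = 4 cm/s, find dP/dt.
14 cm/s

P = 2(l + w)
dP/dt = 2(dl/dt + dw/dt) = 2(3 + 4) = 14 cm/s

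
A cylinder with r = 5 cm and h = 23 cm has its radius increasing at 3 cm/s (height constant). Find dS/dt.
198π cm²/s

S = 2πrh + 2πr² (lateral + bases)
dS/dt = (2πh + 4πr)·dr/dt = (2π·23 + 4π·5)·3
= 198π cm²/s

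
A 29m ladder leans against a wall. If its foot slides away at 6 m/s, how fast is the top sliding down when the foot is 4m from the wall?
8√33/55 ≈ 0.8356 m/s

x² + y² = 29²
2x·dx/dt + 2y·dy/dt = 0
dy/dt = -x/y · dx/dt = -4/(5√33) · 6 = -8√33/55 m/s
The top is descending at 8√33/55 ≈ 0.8356 m/s.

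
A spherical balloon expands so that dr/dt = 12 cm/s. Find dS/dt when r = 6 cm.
576π cm²/s

S = 4πr²
dS/dt = dS/dr · dr/dt = 8πr · 12
At r = 6: dS/dt = 576π cm²/s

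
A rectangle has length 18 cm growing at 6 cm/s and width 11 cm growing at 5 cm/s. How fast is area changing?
156 cm²/s

A = lw
dA/dt = w·dl/dt + l·dw/dt = 11·6 + 18·5 = 156 cm²/s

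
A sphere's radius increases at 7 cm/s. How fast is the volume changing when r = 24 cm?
16128π cm³/s

V = (4/3)πr³
dV/dt = dV/dr · dr/dt = 4πr² · 7
At r = 24: dV/dt = 16128π cm³/s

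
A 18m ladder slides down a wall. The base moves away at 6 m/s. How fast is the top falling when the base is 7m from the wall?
42√11/55 ≈ 2.533 m/s

x² + y² = 18²
2x·dx/dt + 2y·dy/dt = 0
dy/dt = -x/y · dx/dt = -7/(5√11) · 6 = -42√11/55 m/s
The top is descending at 42√11/55 ≈ 2.533 m/s.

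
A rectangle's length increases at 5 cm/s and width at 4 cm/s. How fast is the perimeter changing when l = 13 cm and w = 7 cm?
18 cm/s

P = 2(l + w)
dP/dt = 2(dl/dt + dw/dt) = 2(5 + 4) = 18 cm/s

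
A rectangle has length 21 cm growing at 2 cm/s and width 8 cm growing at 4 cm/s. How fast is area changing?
100 cm²/s

A = lw
dA/dt = w·dl/dt + l·dw/dt = 8·2 + 21·4 = 100 cm²/s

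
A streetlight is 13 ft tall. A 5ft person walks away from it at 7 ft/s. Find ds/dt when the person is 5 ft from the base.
35/8 ft/s

By similar triangles: 13/(x+s) = 5/s
Solving: s = 5x/8
ds/dt = 5/8 · dx/dt = 5/8 · 7 = 35/8 ft/s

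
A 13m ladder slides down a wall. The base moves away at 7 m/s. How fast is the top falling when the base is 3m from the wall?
21√10/40 ≈ 1.66 m/s

x² + y² = 13²
2x·dx/dt + 2y·dy/dt = 0
dy/dt = -x/y · dx/dt = -3/(4√10) · 7 = -21√10/40 m/s
The top is descending at 21√10/40 ≈ 1.66 m/s.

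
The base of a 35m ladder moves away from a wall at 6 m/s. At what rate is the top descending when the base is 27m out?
81√31/62 ≈ 7.274 m/s

x² + y² = 35²
2x·dx/dt + 2y·dy/dt = 0
dy/dt = -x/y · dx/dt = -27/(4√31) · 6 = -81√31/62 m/s
The top is descending at 81√31/62 ≈ 7.274 m/s.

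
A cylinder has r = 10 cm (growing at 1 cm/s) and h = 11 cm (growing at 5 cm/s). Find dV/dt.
720π cm³/s

V = πr²h
dV/dt = 2πrh·dr/dt + πr²·dh/dt
= 2π(10)(11)(1) + π(10)²(5)
= 720π cm³/s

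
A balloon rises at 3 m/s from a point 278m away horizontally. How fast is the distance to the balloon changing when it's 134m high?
201√23810/23810 ≈ 1.303 m/s

z² = 278² + y²
z = √(278² + 134²) = 2√23810
dz/dt = y/z · dy/dt = 134/(2√23810) · 3 = 201√23810/23810 ≈ 1.303 m/s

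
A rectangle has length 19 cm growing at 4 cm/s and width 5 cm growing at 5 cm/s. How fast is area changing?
115 cm²/s

A = lw
dA/dt = w·dl/dt + l·dw/dt = 5·4 + 19·5 = 115 cm²/s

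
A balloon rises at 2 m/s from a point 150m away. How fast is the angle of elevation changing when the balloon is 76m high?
0.01061 rad/s

tan(θ) = y/150
sec²(θ) · dθ/dt = (1/150) · dy/dt
dθ/dt = cos²(θ)/150 · 2 = 150/(150² + 76²) · 2
dθ/dt = 0.01061 rad/s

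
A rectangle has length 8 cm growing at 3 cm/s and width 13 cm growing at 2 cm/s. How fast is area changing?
55 cm²/s

A = lw
dA/dt = w·dl/dt + l·dw/dt = 13·3 + 8·2 = 55 cm²/s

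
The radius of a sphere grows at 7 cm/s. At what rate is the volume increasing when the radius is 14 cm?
5488π cm³/s

V = (4/3)πr³
dV/dt = dV/dr · dr/dt = 4πr² · 7
At r = 14: dV/dt = 5488π cm³/s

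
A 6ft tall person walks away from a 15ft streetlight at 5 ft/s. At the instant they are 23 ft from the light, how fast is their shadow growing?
10/3 ft/s

By similar triangles: 15/(x+s) = 6/s
Solving: s = 6x/9
ds/dt = 6/9 · dx/dt = 2/3 · 5 = 10/3 ft/s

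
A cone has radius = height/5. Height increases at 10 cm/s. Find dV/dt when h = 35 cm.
490π cm³/s

V = (1/3)π(h/5)²h = πh³/75
dV/dt = πh²/25 · 10
At h = 35: dV/dt = 490π cm³/s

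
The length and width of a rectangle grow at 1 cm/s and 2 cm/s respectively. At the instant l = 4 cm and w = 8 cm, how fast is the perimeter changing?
6 cm/s

P = 2(l + w)
dP/dt = 2(dl/dt + dw/dt) = 2(1 + 2) = 6 cm/s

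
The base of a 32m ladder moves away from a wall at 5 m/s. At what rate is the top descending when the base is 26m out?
65√87/87 ≈ 6.969 m/s

x² + y² = 32²
2x·dx/dt + 2y·dy/dt = 0
dy/dt = -x/y · dx/dt = -26/(2√87) · 5 = -65√87/87 m/s
The top is descending at 65√87/87 ≈ 6.969 m/s.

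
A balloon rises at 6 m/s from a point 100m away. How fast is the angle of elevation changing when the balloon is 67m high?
0.041411 rad/s

tan(θ) = y/100
sec²(θ) · dθ/dt = (1/100) · dy/dt
dθ/dt = cos²(θ)/100 · 6 = 100/(100² + 67²) · 6
dθ/dt = 0.041411 rad/s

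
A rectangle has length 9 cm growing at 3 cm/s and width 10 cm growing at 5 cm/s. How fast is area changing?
75 cm²/s

A = lw
dA/dt = w·dl/dt + l·dw/dt = 10·3 + 9·5 = 75 cm²/s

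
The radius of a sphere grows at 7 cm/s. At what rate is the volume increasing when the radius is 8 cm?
1792π cm³/s

V = (4/3)πr³
dV/dt = dV/dr · dr/dt = 4πr² · 7
At r = 8: dV/dt = 1792π cm³/s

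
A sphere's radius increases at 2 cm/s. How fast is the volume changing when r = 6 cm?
288π cm³/s

V = (4/3)πr³
dV/dt = dV/dr · dr/dt = 4πr² · 2
At r = 6: dV/dt = 288π cm³/s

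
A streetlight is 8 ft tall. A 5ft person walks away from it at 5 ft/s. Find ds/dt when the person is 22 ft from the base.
25/3 ft/s

By similar triangles: 8/(x+s) = 5/s
Solving: s = 5x/3
ds/dt = 5/3 · dx/dt = 5/3 · 5 = 25/3 ft/s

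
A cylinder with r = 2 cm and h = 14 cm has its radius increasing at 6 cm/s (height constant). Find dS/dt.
216π cm²/s

S = 2πrh + 2πr² (lateral + bases)
dS/dt = (2πh + 4πr)·dr/dt = (2π·14 + 4π·2)·6
= 216π cm²/s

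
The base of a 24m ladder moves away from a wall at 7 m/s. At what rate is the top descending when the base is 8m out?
7√2/4 ≈ 2.475 m/s

x² + y² = 24²
2x·dx/dt + 2y·dy/dt = 0
dy/dt = -x/y · dx/dt = -8/(16√2) · 7 = -7√2/4 m/s
The top is descending at 7√2/4 ≈ 2.475 m/s.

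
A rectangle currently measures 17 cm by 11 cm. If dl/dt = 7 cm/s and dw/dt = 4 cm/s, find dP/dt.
22 cm/s

P = 2(l + w)
dP/dt = 2(dl/dt + dw/dt) = 2(7 + 4) = 22 cm/s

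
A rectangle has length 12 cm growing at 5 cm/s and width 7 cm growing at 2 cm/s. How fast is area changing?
59 cm²/s

A = lw
dA/dt = w·dl/dt + l·dw/dt = 7·5 + 12·2 = 59 cm²/s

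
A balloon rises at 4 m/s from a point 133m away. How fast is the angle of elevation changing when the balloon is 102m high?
0.018937 rad/s

tan(θ) = y/133
sec²(θ) · dθ/dt = (1/133) · dy/dt
dθ/dt = cos²(θ)/133 · 4 = 133/(133² + 102²) · 4
dθ/dt = 0.018937 rad/s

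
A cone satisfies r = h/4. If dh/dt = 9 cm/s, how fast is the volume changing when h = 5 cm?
225π/16 cm³/s

V = (1/3)π(h/4)²h = πh³/48
dV/dt = πh²/16 · 9
At h = 5: dV/dt = 225π/16 cm³/s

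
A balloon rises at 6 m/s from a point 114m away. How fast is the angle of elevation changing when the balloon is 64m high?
0.040019 rad/s

tan(θ) = y/114
sec²(θ) · dθ/dt = (1/114) · dy/dt
dθ/dt = cos²(θ)/114 · 6 = 114/(114² + 64²) · 6
dθ/dt = 0.040019 rad/s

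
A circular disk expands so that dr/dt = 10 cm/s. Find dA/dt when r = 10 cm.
200π cm²/s

A = πr²
dA/dt = 2πr · dr/dt = 2π(10)(10) = 200π cm²/s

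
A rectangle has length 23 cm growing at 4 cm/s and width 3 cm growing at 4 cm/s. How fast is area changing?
104 cm²/s

A = lw
dA/dt = w·dl/dt + l·dw/dt = 3·4 + 23·4 = 104 cm²/s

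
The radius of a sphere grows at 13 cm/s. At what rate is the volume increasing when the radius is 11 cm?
6292π cm³/s

V = (4/3)πr³
dV/dt = dV/dr · dr/dt = 4πr² · 13
At r = 11: dV/dt = 6292π cm³/s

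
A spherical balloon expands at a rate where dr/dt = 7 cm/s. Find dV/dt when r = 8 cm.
1792π cm³/s

V = (4/3)πr³
dV/dt = dV/dr · dr/dt = 4πr² · 7
At r = 8: dV/dt = 1792π cm³/s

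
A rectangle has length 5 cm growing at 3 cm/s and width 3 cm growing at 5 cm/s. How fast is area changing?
34 cm²/s

A = lw
dA/dt = w·dl/dt + l·dw/dt = 3·3 + 5·5 = 34 cm²/s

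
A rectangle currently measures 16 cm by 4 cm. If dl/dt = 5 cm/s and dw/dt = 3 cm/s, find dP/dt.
16 cm/s

P = 2(l + w)
dP/dt = 2(dl/dt + dw/dt) = 2(5 + 3) = 16 cm/s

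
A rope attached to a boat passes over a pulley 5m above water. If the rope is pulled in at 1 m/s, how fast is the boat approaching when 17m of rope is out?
17√66/132 ≈ 1.046 m/s

rope² = x² + 5²
x = √(17² - 5²) = 2√66
dx/dt = (rope/x) · d(rope)/dt = (17/(2√66)) · (-1) = -17√66/132 m/s
The boat approaches at 17√66/132 ≈ 1.046 m/s.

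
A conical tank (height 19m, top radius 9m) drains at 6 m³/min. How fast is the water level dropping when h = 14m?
361/(2646π) ≈ 0.04343 m/min

r/h = 9/19, so r = (9/19)h
V = (1/3)πr²h = (1/3)π((9/19)h)²h = (27/361)πh³
dV/dh = (81/361)πh²
dh/dt = (dV/dt)/(dV/dh) = -6/((81/361)π·14²) = -361/(2646π) m/min
The level is dropping at 361/(2646π) ≈ 0.04343 m/min.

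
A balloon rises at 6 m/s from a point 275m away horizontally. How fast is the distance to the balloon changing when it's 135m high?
81√3754/1877 ≈ 2.644 m/s

z² = 275² + y²
z = √(275² + 135²) = 5√3754
dz/dt = y/z · dy/dt = 135/(5√3754) · 6 = 81√3754/1877 ≈ 2.644 m/s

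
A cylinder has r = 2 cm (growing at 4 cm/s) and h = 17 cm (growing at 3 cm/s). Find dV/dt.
284π cm³/s

V = πr²h
dV/dt = 2πrh·dr/dt + πr²·dh/dt
= 2π(2)(17)(4) + π(2)²(3)
= 284π cm³/s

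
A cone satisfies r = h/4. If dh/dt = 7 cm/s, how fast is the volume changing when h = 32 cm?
448π cm³/s

V = (1/3)π(h/4)²h = πh³/48
dV/dt = πh²/16 · 7
At h = 32: dV/dt = 448π cm³/s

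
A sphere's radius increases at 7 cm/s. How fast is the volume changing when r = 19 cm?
10108π cm³/s

V = (4/3)πr³
dV/dt = dV/dr · dr/dt = 4πr² · 7
At r = 19: dV/dt = 10108π cm³/s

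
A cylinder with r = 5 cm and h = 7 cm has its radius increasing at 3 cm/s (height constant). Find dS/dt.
102π cm²/s

S = 2πrh + 2πr² (lateral + bases)
dS/dt = (2πh + 4πr)·dr/dt = (2π·7 + 4π·5)·3
= 102π cm²/s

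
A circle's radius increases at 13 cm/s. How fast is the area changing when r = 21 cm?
546π cm²/s

A = πr²
dA/dt = 2πr · dr/dt = 2π(21)(13) = 546π cm²/s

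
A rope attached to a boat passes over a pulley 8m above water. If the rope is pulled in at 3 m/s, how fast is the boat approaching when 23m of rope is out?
23√465/155 ≈ 3.2 m/s

rope² = x² + 8²
x = √(23² - 8²) = √465
dx/dt = (rope/x) · d(rope)/dt = (23/√465) · (-3) = -23√465/155 m/s
The boat approaches at 23√465/155 ≈ 3.2 m/s.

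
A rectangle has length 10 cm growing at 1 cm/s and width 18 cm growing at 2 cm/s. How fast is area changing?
38 cm²/s

A = lw
dA/dt = w·dl/dt + l·dw/dt = 18·1 + 10·2 = 38 cm²/s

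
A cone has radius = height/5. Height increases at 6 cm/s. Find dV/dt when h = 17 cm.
1734π/25 cm³/s

V = (1/3)π(h/5)²h = πh³/75
dV/dt = πh²/25 · 6
At h = 17: dV/dt = 1734π/25 cm³/s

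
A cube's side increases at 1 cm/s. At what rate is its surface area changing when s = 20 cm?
240 cm²/s

A = 6s²
dA/dt = 12s · ds/dt = 12·20·1 = 240 cm²/s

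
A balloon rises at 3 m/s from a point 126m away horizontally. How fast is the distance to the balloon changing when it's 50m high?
75√4594/4594 ≈ 1.107 m/s

z² = 126² + y²
z = √(126² + 50²) = 2√4594
dz/dt = y/z · dy/dt = 50/(2√4594) · 3 = 75√4594/4594 ≈ 1.107 m/s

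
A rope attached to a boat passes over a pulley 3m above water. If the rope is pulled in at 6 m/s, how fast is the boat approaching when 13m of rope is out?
39√10/20 ≈ 6.166 m/s

rope² = x² + 3²
x = √(13² - 3²) = 4√10
dx/dt = (rope/x) · d(rope)/dt = (13/(4√10)) · (-6) = -39√10/20 m/s
The boat approaches at 39√10/20 ≈ 6.166 m/s.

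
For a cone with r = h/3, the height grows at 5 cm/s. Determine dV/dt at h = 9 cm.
45π cm³/s

V = (1/3)π(h/3)²h = πh³/27
dV/dt = πh²/9 · 5
At h = 9: dV/dt = 45π cm³/s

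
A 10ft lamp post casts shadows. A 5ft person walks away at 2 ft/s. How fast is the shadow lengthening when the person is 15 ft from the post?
2 ft/s

By similar triangles: 10/(x+s) = 5/s
Solving: s = 5x/5
ds/dt = 5/5 · dx/dt = 1 · 2 = 2 ft/s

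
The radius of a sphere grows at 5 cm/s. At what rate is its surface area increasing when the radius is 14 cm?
560π cm²/s

S = 4πr²
dS/dt = dS/dr · dr/dt = 8πr · 5
At r = 14: dS/dt = 560π cm²/s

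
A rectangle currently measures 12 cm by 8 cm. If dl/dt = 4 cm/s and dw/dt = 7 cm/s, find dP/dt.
22 cm/s

P = 2(l + w)
dP/dt = 2(dl/dt + dw/dt) = 2(4 + 7) = 22 cm/s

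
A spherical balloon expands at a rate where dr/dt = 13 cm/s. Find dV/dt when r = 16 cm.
13312π cm³/s

V = (4/3)πr³
dV/dt = dV/dr · dr/dt = 4πr² · 13
At r = 16: dV/dt = 13312π cm³/s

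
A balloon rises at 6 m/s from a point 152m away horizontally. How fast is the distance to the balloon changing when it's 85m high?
510√30329/30329 ≈ 2.928 m/s

z² = 152² + y²
z = √(152² + 85²) = √30329
dz/dt = y/z · dy/dt = 85/√30329 · 6 = 510√30329/30329 ≈ 2.928 m/s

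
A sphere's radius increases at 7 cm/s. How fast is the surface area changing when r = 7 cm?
392π cm²/s

S = 4πr²
dS/dt = dS/dr · dr/dt = 8πr · 7
At r = 7: dS/dt = 392π cm²/s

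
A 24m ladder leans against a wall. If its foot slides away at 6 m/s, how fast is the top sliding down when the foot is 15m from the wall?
10√39/13 ≈ 4.804 m/s

x² + y² = 24²
2x·dx/dt + 2y·dy/dt = 0
dy/dt = -x/y · dx/dt = -15/(3√39) · 6 = -10√39/13 m/s
The top is descending at 10√39/13 ≈ 4.804 m/s.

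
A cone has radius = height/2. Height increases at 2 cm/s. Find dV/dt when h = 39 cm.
1521π/2 cm³/s

V = (1/3)π(h/2)²h = πh³/12
dV/dt = πh²/4 · 2
At h = 39: dV/dt = 1521π/2 cm³/s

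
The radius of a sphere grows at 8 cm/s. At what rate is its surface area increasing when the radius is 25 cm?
1600π cm²/s

S = 4πr²
dS/dt = dS/dr · dr/dt = 8πr · 8
At r = 25: dS/dt = 1600π cm²/s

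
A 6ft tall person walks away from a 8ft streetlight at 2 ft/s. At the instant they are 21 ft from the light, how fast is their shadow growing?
6 ft/s

By similar triangles: 8/(x+s) = 6/s
Solving: s = 6x/2
ds/dt = 6/2 · dx/dt = 3 · 2 = 6 ft/s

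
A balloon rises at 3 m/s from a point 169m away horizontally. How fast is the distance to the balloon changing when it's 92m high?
276√1481/7405 ≈ 1.434 m/s

z² = 169² + y²
z = √(169² + 92²) = 5√1481
dz/dt = y/z · dy/dt = 92/(5√1481) · 3 = 276√1481/7405 ≈ 1.434 m/s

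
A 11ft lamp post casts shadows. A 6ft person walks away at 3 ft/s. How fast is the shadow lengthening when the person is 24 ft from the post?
18/5 ft/s

By similar triangles: 11/(x+s) = 6/s
Solving: s = 6x/5
ds/dt = 6/5 · dx/dt = 6/5 · 3 = 18/5 ft/s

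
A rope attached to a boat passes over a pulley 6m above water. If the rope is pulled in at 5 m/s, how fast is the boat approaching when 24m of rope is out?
4√15/3 ≈ 5.164 m/s

rope² = x² + 6²
x = √(24² - 6²) = 6√15
dx/dt = (rope/x) · d(rope)/dt = (24/(6√15)) · (-5) = -4√15/3 m/s
The boat approaches at 4√15/3 ≈ 5.164 m/s.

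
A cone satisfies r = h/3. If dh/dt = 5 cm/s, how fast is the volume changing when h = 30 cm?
500π cm³/s

V = (1/3)π(h/3)²h = πh³/27
dV/dt = πh²/9 · 5
At h = 30: dV/dt = 500π cm³/s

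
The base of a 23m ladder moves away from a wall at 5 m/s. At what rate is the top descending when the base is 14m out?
70√37/111 ≈ 3.836 m/s

x² + y² = 23²
2x·dx/dt + 2y·dy/dt = 0
dy/dt = -x/y · dx/dt = -14/(3√37) · 5 = -70√37/111 m/s
The top is descending at 70√37/111 ≈ 3.836 m/s.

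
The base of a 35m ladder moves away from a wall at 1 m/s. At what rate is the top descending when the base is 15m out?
3√10/20 ≈ 0.4743 m/s

x² + y² = 35²
2x·dx/dt + 2y·dy/dt = 0
dy/dt = -x/y · dx/dt = -15/(10√10) · 1 = -3√10/20 m/s
The top is descending at 3√10/20 ≈ 0.4743 m/s.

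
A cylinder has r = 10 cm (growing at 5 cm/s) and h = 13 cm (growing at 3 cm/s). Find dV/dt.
1600π cm³/s

V = πr²h
dV/dt = 2πrh·dr/dt + πr²·dh/dt
= 2π(10)(13)(5) + π(10)²(3)
= 1600π cm³/s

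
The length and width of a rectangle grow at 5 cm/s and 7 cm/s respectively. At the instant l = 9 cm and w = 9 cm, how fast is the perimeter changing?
24 cm/s

P = 2(l + w)
dP/dt = 2(dl/dt + dw/dt) = 2(5 + 7) = 24 cm/s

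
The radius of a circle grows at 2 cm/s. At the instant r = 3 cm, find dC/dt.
4π cm/s

C = 2πr
dC/dt = 2π · dr/dt = 2π · 2 = 4π cm/s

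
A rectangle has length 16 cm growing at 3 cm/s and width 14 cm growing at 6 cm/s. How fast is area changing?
138 cm²/s

A = lw
dA/dt = w·dl/dt + l·dw/dt = 14·3 + 16·6 = 138 cm²/s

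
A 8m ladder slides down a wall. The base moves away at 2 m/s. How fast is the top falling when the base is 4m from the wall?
2√3/3 ≈ 1.155 m/s

x² + y² = 8²
2x·dx/dt + 2y·dy/dt = 0
dy/dt = -x/y · dx/dt = -4/(4√3) · 2 = -2√3/3 m/s
The top is descending at 2√3/3 ≈ 1.155 m/s.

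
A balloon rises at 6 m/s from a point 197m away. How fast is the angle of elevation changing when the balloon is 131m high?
0.021118 rad/s

tan(θ) = y/197
sec²(θ) · dθ/dt = (1/197) · dy/dt
dθ/dt = cos²(θ)/197 · 6 = 197/(197² + 131²) · 6
dθ/dt = 0.021118 rad/s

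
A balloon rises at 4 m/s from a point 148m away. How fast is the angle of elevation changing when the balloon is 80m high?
0.020916 rad/s

tan(θ) = y/148
sec²(θ) · dθ/dt = (1/148) · dy/dt
dθ/dt = cos²(θ)/148 · 4 = 148/(148² + 80²) · 4
dθ/dt = 0.020916 rad/s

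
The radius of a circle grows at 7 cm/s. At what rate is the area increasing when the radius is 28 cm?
392π cm²/s

A = πr²
dA/dt = 2πr · dr/dt = 2π(28)(7) = 392π cm²/s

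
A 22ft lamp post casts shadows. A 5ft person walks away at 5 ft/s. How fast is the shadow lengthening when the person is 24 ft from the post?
25/17 ft/s

By similar triangles: 22/(x+s) = 5/s
Solving: s = 5x/17
ds/dt = 5/17 · dx/dt = 5/17 · 5 = 25/17 ft/s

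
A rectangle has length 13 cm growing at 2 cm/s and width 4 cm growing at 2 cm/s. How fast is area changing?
34 cm²/s

A = lw
dA/dt = w·dl/dt + l·dw/dt = 4·2 + 13·2 = 34 cm²/s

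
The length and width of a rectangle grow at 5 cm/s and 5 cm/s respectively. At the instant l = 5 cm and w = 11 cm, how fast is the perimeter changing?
20 cm/s

P = 2(l + w)
dP/dt = 2(dl/dt + dw/dt) = 2(5 + 5) = 20 cm/s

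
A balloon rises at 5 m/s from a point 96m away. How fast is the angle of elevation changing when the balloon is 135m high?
0.017492 rad/s

tan(θ) = y/96
sec²(θ) · dθ/dt = (1/96) · dy/dt
dθ/dt = cos²(θ)/96 · 5 = 96/(96² + 135²) · 5
dθ/dt = 0.017492 rad/s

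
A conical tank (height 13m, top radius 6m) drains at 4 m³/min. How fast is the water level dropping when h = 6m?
169/(324π) ≈ 0.166 m/min

r/h = 6/13, so r = (6/13)h
V = (1/3)πr²h = (1/3)π((6/13)h)²h = (12/169)πh³
dV/dh = (36/169)πh²
dh/dt = (dV/dt)/(dV/dh) = -4/((36/169)π·6²) = -169/(324π) m/min
The level is dropping at 169/(324π) ≈ 0.166 m/min.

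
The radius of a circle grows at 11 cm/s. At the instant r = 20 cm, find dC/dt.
22π cm/s

C = 2πr
dC/dt = 2π · dr/dt = 2π · 11 = 22π cm/s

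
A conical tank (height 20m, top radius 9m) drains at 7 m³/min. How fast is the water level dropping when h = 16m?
175/(1296π) ≈ 0.04298 m/min

r/h = 9/20, so r = (9/20)h
V = (1/3)πr²h = (1/3)π((9/20)h)²h = (27/400)πh³
dV/dh = (81/400)πh²
dh/dt = (dV/dt)/(dV/dh) = -7/((81/400)π·16²) = -175/(1296π) m/min
The level is dropping at 175/(1296π) ≈ 0.04298 m/min.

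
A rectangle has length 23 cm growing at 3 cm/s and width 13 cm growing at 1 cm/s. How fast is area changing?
62 cm²/s

A = lw
dA/dt = w·dl/dt + l·dw/dt = 13·3 + 23·1 = 62 cm²/s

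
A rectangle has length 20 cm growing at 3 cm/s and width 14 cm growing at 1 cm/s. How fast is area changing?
62 cm²/s

A = lw
dA/dt = w·dl/dt + l·dw/dt = 14·3 + 20·1 = 62 cm²/s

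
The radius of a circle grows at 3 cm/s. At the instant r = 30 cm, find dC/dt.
6π cm/s

C = 2πr
dC/dt = 2π · dr/dt = 2π · 3 = 6π cm/s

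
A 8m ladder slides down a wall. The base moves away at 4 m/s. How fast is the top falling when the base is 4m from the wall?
4√3/3 ≈ 2.309 m/s

x² + y² = 8²
2x·dx/dt + 2y·dy/dt = 0
dy/dt = -x/y · dx/dt = -4/(4√3) · 4 = -4√3/3 m/s
The top is descending at 4√3/3 ≈ 2.309 m/s.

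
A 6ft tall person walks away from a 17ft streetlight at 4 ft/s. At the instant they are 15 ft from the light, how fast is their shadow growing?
24/11 ft/s

By similar triangles: 17/(x+s) = 6/s
Solving: s = 6x/11
ds/dt = 6/11 · dx/dt = 6/11 · 4 = 24/11 ft/s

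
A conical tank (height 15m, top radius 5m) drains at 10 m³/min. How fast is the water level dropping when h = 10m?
9/(10π) ≈ 0.2865 m/min

r/h = 5/15, so r = (1/3)h
V = (1/3)πr²h = (1/3)π((1/3)h)²h = (1/27)πh³
dV/dh = (1/9)πh²
dh/dt = (dV/dt)/(dV/dh) = -10/((1/9)π·10²) = -9/(10π) m/min
The level is dropping at 9/(10π) ≈ 0.2865 m/min.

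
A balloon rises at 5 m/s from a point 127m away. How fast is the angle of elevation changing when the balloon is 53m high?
0.03353 rad/s

tan(θ) = y/127
sec²(θ) · dθ/dt = (1/127) · dy/dt
dθ/dt = cos²(θ)/127 · 5 = 127/(127² + 53²) · 5
dθ/dt = 0.03353 rad/s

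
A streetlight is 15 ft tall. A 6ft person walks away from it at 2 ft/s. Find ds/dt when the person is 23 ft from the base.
4/3 ft/s

By similar triangles: 15/(x+s) = 6/s
Solving: s = 6x/9
ds/dt = 6/9 · dx/dt = 2/3 · 2 = 4/3 ft/s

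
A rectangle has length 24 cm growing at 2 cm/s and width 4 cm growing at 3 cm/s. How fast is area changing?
80 cm²/s

A = lw
dA/dt = w·dl/dt + l·dw/dt = 4·2 + 24·3 = 80 cm²/s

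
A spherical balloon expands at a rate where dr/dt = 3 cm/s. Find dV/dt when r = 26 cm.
8112π cm³/s

V = (4/3)πr³
dV/dt = dV/dr · dr/dt = 4πr² · 3
At r = 26: dV/dt = 8112π cm³/s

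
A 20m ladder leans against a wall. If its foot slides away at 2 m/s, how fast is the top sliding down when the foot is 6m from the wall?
6√91/91 ≈ 0.629 m/s

x² + y² = 20²
2x·dx/dt + 2y·dy/dt = 0
dy/dt = -x/y · dx/dt = -6/(2√91) · 2 = -6√91/91 m/s
The top is descending at 6√91/91 ≈ 0.629 m/s.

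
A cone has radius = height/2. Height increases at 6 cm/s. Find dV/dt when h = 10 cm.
150π cm³/s

V = (1/3)π(h/2)²h = πh³/12
dV/dt = πh²/4 · 6
At h = 10: dV/dt = 150π cm³/s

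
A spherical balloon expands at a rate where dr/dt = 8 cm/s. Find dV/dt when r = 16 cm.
8192π cm³/s

V = (4/3)πr³
dV/dt = dV/dr · dr/dt = 4πr² · 8
At r = 16: dV/dt = 8192π cm³/s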